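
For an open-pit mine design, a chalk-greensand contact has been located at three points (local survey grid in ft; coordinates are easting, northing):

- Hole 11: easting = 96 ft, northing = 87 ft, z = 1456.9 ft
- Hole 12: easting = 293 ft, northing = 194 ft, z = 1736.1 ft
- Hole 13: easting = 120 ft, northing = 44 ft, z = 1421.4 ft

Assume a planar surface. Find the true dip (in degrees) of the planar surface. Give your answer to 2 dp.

Let the plane be z = a·easting + b·northing + c.
Hole 12−Hole 11: 197a + 107b = 279.2;  Hole 13−Hole 11: 24a − 43b = −35.5.
Solving gives a = 0.74346, b = 1.24054.
Gradient magnitude |∇z| = √(a² + b²) = √(0.55274 + 1.53893) = 1.44626.
True dip = arctan(1.44626) = 55.34°, dipping toward SSW (azimuth ≈ 211°).

55.34°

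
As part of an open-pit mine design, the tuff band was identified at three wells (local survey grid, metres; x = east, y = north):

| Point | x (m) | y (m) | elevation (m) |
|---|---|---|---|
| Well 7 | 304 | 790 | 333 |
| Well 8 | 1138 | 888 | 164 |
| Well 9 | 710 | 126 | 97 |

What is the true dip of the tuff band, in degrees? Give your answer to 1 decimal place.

Let the plane be z = a·x + b·y + c.
Well 8−Well 7: 834a + 98b = −169;  Well 9−Well 7: 406a − 664b = −236.
Solving gives a = −0.22802, b = 0.21600.
Gradient magnitude |∇z| = √(a² + b²) = √(0.05199 + 0.04666) = 0.31408.
True dip = arctan(0.31408) = 17.4°, dipping toward SE (azimuth ≈ 133°).

17.4°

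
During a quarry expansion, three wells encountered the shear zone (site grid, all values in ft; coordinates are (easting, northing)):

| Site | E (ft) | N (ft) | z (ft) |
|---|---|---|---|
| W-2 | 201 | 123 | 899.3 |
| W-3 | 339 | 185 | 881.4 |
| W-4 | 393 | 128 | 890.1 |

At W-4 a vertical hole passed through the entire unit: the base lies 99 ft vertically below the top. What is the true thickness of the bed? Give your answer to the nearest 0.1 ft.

Let the plane be z = a·E + b·N + c.
W-3−W-2: 138a + 62b = −17.9;  W-4−W-2: 192a + 5b = −9.2.
Solving gives a = −0.04288, b = −0.19326.
|∇z| = √(a²+b²) = 0.19796, so dip δ = arctan(0.19796) = 11.20°.
True thickness = vertical thickness × cos δ = 99 × cos 11.20° = 97.1 ft.

97.1 ft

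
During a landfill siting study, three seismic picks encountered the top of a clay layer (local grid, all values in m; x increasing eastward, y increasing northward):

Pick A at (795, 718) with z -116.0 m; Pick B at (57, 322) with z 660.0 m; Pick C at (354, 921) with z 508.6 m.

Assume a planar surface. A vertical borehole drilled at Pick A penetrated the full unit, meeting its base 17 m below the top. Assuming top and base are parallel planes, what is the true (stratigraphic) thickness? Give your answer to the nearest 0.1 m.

Two edge vectors: Pick A→Pick B = (-738, -396, 776), Pick A→Pick C = (-441, 203, 624.6).
Normal n = (Pick A→Pick B) × (Pick A→Pick C) = (-404869.6, 118738.8, -324450).
So ∂z/∂x = −n_x/n_z = −1.24786 and ∂z/∂y = −n_y/n_z = 0.36597.
|∇z| = √(a²+b²) = 1.30042, so dip δ = arctan(1.30042) = 52.44°.
True thickness = vertical thickness × cos δ = 17 × cos 52.44° = 10.4 m.

10.4 m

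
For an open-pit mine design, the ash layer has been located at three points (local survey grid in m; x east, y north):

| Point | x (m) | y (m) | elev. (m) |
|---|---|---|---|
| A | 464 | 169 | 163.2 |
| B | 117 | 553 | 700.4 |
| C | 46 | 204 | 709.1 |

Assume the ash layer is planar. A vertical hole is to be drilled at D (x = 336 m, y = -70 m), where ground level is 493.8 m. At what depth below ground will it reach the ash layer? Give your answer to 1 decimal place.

222.5 m

Two edge vectors: A→B = (-347, 384, 537.2), A→C = (-418, 35, 545.9).
Normal n = (A→B) × (A→C) = (190823.6, -35122.3, 148367).
So ∂z/∂x = −n_x/n_z = −1.28616 and ∂z/∂y = −n_y/n_z = 0.23673.
Intercept c from A: 163.2 + 596.78 − 40.01 = 719.97.
At (336, -70): z_contact = −432.15 − 16.57 + 719.97 = 271.25 m.
Depth below ground = 493.8 − 271.25 = 222.5 m.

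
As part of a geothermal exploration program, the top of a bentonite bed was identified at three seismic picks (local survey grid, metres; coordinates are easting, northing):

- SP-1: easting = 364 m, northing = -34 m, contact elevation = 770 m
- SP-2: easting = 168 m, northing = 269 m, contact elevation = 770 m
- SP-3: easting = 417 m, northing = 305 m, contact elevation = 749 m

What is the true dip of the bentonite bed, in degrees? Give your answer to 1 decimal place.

Two edge vectors: SP-1→SP-2 = (-196, 303, 0), SP-1→SP-3 = (53, 339, -21).
Normal n = (SP-1→SP-2) × (SP-1→SP-3) = (-6363, -4116, -82503).
So ∂z/∂easting = −n_x/n_z = −0.07712 and ∂z/∂northing = −n_y/n_z = −0.04989.
Gradient magnitude |∇z| = √(a² + b²) = √(0.00595 + 0.00249) = 0.09185.
True dip = arctan(0.09185) = 5.2°, dipping toward ENE (azimuth ≈ 057°).

5.2°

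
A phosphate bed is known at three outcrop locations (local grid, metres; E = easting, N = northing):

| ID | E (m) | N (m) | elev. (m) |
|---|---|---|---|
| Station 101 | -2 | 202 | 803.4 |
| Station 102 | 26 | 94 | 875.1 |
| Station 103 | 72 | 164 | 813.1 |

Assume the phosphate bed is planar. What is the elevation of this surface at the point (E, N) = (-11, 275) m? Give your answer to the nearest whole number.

753 m

Let the plane be z = a·E + b·N + c.
Station 102−Station 101: 28a − 108b = 71.7;  Station 103−Station 101: 74a − 38b = 9.7.
Solving gives a = −0.24206, b = −0.72665.
Then c = 803.4 − a·-2 − b·202 = 949.70.
At (-11, 275): z = 2.7 − 199.8 + 949.70 = 752.5 m.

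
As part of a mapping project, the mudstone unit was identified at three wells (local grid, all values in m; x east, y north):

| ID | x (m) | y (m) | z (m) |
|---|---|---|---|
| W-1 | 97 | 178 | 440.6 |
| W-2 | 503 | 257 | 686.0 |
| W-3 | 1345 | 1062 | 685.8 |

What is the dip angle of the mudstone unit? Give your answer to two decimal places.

Two edge vectors: W-1→W-2 = (406, 79, 245.4), W-1→W-3 = (1248, 884, 245.2).
Normal n = (W-1→W-2) × (W-1→W-3) = (-197562.8, 206708, 260312).
So ∂z/∂x = −n_x/n_z = 0.75895 and ∂z/∂y = −n_y/n_z = −0.79408.
Gradient magnitude |∇z| = √(a² + b²) = √(0.57600 + 0.63056) = 1.09843.
True dip = arctan(1.09843) = 47.69°, dipping toward NW (azimuth ≈ 316°).

47.69°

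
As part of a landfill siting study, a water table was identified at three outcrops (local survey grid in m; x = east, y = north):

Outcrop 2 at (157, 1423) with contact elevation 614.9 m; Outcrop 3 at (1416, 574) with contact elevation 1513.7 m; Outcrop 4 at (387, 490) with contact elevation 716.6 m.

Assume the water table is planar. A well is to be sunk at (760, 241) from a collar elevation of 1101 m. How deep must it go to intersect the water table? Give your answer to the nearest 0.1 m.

117.9 m

Two edge vectors: Outcrop 2→Outcrop 3 = (1259, -849, 898.8), Outcrop 2→Outcrop 4 = (230, -933, 101.7).
Normal n = (Outcrop 2→Outcrop 3) × (Outcrop 2→Outcrop 4) = (752237.1, 78683.7, -979377).
So ∂z/∂x = −n_x/n_z = 0.768077 and ∂z/∂y = −n_y/n_z = 0.080341.
Intercept c from Outcrop 2: 614.9 − 120.59 − 114.32 = 379.99.
At (760, 241): z_contact = 583.74 + 19.36 + 379.99 = 983.09 m.
Depth below ground = 1101 − 983.09 = 117.9 m.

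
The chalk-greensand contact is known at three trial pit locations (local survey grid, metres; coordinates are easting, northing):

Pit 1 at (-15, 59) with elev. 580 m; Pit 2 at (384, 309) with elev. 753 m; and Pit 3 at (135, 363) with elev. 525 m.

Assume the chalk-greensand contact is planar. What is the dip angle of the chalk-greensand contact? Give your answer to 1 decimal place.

Let the plane be z = a·easting + b·northing + c.
Pit 2−Pit 1: 399a + 250b = 173;  Pit 3−Pit 1: 150a + 304b = −55.
Solving gives a = 0.79171, b = −0.57157.
Gradient magnitude |∇z| = √(a² + b²) = √(0.62680 + 0.32669) = 0.97647.
True dip = arctan(0.97647) = 44.3°, dipping toward NW (azimuth ≈ 306°).

44.3°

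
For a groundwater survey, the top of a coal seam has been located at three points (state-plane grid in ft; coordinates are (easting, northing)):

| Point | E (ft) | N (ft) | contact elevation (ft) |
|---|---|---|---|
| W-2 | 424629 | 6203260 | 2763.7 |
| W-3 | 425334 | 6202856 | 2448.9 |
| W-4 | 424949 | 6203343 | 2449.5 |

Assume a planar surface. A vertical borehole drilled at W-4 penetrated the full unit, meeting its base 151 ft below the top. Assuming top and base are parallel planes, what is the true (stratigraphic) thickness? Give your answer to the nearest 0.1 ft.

104.8 ft

Let the plane be z = a·E + b·N + c.
W-3−W-2: 705a − 404b = −314.8;  W-4−W-2: 320a + 83b = −314.2.
Solving gives a = −0.81507, b = −0.64312.
|∇z| = √(a²+b²) = 1.03824, so dip δ = arctan(1.03824) = 46.07°.
True thickness = vertical thickness × cos δ = 151 × cos 46.07° = 104.8 ft.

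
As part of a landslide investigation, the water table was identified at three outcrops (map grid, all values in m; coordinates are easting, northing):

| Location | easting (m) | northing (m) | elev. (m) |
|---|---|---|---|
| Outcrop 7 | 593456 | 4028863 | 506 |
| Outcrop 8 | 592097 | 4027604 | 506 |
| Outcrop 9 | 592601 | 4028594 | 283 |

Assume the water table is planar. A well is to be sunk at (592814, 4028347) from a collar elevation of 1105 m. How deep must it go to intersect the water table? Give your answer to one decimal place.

632.6 m

Two edge vectors: Outcrop 7→Outcrop 8 = (-1359, -1259, 0), Outcrop 7→Outcrop 9 = (-855, -269, -223).
Normal n = (Outcrop 7→Outcrop 8) × (Outcrop 7→Outcrop 9) = (280757, -303057, -710874).
So ∂z/∂easting = −n_x/n_z = 0.394946221 and ∂z/∂northing = −n_y/n_z = −0.426316056.
Intercept c from Outcrop 7: 506 − 234383.20 + 1717568.98 = 1483691.78.
At (592814, 4028347): z_contact = 234129.65 − 1717349.01 + 1483691.78 = 472.42 m.
Depth below ground = 1105 − 472.42 = 632.6 m.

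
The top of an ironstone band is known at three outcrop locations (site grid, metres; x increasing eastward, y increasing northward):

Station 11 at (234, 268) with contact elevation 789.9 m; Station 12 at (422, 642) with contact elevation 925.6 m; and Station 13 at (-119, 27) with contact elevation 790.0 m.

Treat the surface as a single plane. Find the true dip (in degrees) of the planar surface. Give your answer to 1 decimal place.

33.8°

Two edge vectors: Station 11→Station 12 = (188, 374, 135.7), Station 11→Station 13 = (-353, -241, 0.1).
Normal n = (Station 11→Station 12) × (Station 11→Station 13) = (32741.1, -47920.9, 86714).
So ∂z/∂x = −n_x/n_z = −0.37758 and ∂z/∂y = −n_y/n_z = 0.55263.
Gradient magnitude |∇z| = √(a² + b²) = √(0.14256 + 0.30540) = 0.66930.
True dip = arctan(0.66930) = 33.8°, dipping toward SE (azimuth ≈ 146°).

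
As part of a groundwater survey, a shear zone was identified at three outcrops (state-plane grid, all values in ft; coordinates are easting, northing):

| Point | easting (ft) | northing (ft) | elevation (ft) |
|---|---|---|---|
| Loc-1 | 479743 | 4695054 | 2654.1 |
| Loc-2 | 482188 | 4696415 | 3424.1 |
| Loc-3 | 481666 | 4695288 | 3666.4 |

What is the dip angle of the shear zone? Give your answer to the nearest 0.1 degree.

Two edge vectors: Loc-1→Loc-2 = (2445, 1361, 770), Loc-1→Loc-3 = (1923, 234, 1012.3).
Normal n = (Loc-1→Loc-2) × (Loc-1→Loc-3) = (1197560.3, -994363.5, -2045073).
So ∂z/∂easting = −n_x/n_z = 0.58558 and ∂z/∂northing = −n_y/n_z = −0.48622.
Gradient magnitude |∇z| = √(a² + b²) = √(0.34291 + 0.23641) = 0.76113.
True dip = arctan(0.76113) = 37.3°, dipping toward NW (azimuth ≈ 310°).

37.3°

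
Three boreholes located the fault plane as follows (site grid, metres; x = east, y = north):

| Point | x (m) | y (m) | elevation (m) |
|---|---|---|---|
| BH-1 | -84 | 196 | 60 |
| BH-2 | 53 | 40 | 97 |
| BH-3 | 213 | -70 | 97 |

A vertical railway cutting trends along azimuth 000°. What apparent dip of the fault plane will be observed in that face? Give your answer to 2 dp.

30.90°

Two edge vectors: BH-1→BH-2 = (137, -156, 37), BH-1→BH-3 = (297, -266, 37).
Normal n = (BH-1→BH-2) × (BH-1→BH-3) = (4070, 5920, 9890).
So ∂z/∂x = −n_x/n_z = −0.41153 and ∂z/∂y = −n_y/n_z = −0.59858.
Unit vector along 000° is (sin 0°, cos 0°) = (0.0000, 1.0000).
Slope in that direction = a·(0.0000) + b·(1.0000) = −0.59858.
Apparent dip = arctan|0.59858| = 30.90° (true dip is 36.0°, so apparent ≤ true as expected).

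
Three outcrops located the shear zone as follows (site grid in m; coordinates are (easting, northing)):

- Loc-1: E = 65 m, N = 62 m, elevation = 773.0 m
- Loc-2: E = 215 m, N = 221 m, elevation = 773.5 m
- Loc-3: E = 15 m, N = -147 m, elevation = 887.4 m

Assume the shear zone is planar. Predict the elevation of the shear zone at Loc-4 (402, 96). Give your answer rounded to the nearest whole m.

1011 m

Two edge vectors: Loc-1→Loc-2 = (150, 159, 0.5), Loc-1→Loc-3 = (-50, -209, 114.4).
Normal n = (Loc-1→Loc-2) × (Loc-1→Loc-3) = (18294.1, -17185, -23400).
So ∂z/∂E = −n_x/n_z = 0.78180 and ∂z/∂N = −n_y/n_z = −0.73440.
Intercept c from Loc-1: 773 − 50.82 + 45.53 = 767.72.
At (402, 96): z = 314.3 − 70.5 + 767.72 = 1011.5 m.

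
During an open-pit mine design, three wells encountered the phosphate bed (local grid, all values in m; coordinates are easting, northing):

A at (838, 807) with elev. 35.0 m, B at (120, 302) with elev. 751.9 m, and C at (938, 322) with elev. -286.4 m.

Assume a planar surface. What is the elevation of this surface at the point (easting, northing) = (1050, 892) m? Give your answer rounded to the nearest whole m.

Let the plane be z = a·easting + b·northing + c.
B−A: −718a − 505b = 716.9;  C−A: 100a − 485b = −321.4.
Solving gives a = −1.27907, b = 0.39895.
Then c = 35 − a·838 − b·807 = 784.90.
At (1050, 892): z = −1343.0 + 355.9 + 784.90 = -202.3 m.

-202 m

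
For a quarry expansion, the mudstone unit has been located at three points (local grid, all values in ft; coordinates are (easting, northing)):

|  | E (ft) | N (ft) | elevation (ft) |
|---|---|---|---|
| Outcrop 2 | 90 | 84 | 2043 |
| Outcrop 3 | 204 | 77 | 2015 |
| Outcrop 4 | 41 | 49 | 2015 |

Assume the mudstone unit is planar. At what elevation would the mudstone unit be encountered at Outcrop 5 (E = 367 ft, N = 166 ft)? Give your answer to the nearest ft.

2079 ft

Two edge vectors: Outcrop 2→Outcrop 3 = (114, -7, -28), Outcrop 2→Outcrop 4 = (-49, -35, -28).
Normal n = (Outcrop 2→Outcrop 3) × (Outcrop 2→Outcrop 4) = (-784, 4564, -4333).
So ∂z/∂E = −n_x/n_z = −0.18094 and ∂z/∂N = −n_y/n_z = 1.05331.
Intercept c from Outcrop 2: 2043 + 16.28 − 88.48 = 1970.81.
At (367, 166): z = −66.4 + 174.8 + 1970.81 = 2079.3 ft.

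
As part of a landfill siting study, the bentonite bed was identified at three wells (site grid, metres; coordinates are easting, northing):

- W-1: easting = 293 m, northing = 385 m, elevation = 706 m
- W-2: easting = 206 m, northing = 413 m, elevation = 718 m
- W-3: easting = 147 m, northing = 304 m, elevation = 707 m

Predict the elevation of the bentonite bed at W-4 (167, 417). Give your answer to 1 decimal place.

722.1 m

Let the plane be z = a·easting + b·northing + c.
W-2−W-1: −87a + 28b = 12;  W-3−W-1: −146a − 81b = 1.
Solving gives a = −0.08981, b = 0.14953.
Then c = 706 − a·293 − b·385 = 674.74.
At (167, 417): z = −15.0 + 62.4 + 674.74 = 722.1 m.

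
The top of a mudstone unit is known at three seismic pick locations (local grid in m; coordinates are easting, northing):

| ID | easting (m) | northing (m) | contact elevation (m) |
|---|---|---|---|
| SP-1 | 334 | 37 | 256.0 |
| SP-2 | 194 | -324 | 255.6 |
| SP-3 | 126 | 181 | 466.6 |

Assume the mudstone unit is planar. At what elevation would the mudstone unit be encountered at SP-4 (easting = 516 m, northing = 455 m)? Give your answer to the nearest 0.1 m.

240.6 m

Two edge vectors: SP-1→SP-2 = (-140, -361, -0.4), SP-1→SP-3 = (-208, 144, 210.6).
Normal n = (SP-1→SP-2) × (SP-1→SP-3) = (-75969, 29567.2, -95248).
So ∂z/∂easting = −n_x/n_z = −0.79759 and ∂z/∂northing = −n_y/n_z = 0.31042.
Intercept c from SP-1: 256 + 266.40 − 11.49 = 510.91.
At (516, 455): z = −411.6 + 141.2 + 510.91 = 240.6 m.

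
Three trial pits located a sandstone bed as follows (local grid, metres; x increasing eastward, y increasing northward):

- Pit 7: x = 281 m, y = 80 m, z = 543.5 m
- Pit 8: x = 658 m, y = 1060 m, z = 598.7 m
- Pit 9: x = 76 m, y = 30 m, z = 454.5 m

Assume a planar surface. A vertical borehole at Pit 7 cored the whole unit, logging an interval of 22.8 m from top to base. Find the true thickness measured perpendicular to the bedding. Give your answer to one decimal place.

20.6 m

Let the plane be z = a·x + b·y + c.
Pit 8−Pit 7: 377a + 980b = 55.2;  Pit 9−Pit 7: −205a − 50b = −89.
Solving gives a = 0.46394, b = −0.12215.
|∇z| = √(a²+b²) = 0.47975, so dip δ = arctan(0.47975) = 25.63°.
True thickness = vertical thickness × cos δ = 22.8 × cos 25.63° = 20.6 m.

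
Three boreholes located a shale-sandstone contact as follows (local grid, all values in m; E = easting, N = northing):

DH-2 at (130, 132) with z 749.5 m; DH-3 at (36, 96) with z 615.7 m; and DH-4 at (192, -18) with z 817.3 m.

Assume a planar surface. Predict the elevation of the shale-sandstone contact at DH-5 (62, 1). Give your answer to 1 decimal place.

640.4 m

Two edge vectors: DH-2→DH-3 = (-94, -36, -133.8), DH-2→DH-4 = (62, -150, 67.8).
Normal n = (DH-2→DH-3) × (DH-2→DH-4) = (-22510.8, -1922.4, 16332).
So ∂z/∂E = −n_x/n_z = 1.37832 and ∂z/∂N = −n_y/n_z = 0.11771.
Intercept c from DH-2: 749.5 − 179.18 − 15.54 = 554.78.
At (62, 1): z = 85.5 + 0.1 + 554.78 = 640.4 m.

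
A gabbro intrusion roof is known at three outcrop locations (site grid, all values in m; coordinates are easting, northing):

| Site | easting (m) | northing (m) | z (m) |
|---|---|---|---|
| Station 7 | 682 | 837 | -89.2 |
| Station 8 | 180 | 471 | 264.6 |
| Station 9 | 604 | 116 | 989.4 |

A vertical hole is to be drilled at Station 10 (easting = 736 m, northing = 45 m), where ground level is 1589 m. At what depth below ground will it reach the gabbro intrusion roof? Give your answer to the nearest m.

435 m

Let the plane be z = a·easting + b·northing + c.
Station 8−Station 7: −502a − 366b = 353.8;  Station 9−Station 7: −78a − 721b = 1078.6.
Solving gives a = 0.41896, b = −1.54130.
Then c = -89.2 − a·682 − b·837 = 915.14.
At (736, 45): z_contact = 308.4 − 69.4 + 915.14 = 1154.1 m.
Depth below ground = 1589 − 1154.1 = 435 m.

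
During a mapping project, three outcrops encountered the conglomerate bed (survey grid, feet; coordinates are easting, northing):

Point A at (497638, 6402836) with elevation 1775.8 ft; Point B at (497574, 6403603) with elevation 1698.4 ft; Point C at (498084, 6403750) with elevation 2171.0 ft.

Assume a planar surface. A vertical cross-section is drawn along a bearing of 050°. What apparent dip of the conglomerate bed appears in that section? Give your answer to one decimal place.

35.0°

Let the plane be z = a·easting + b·northing + c.
Point B−Point A: −64a + 767b = −77.4;  Point C−Point A: 446a + 914b = 395.2.
Solving gives a = 0.93331, b = −0.02304.
Unit vector along 050° is (sin 50°, cos 50°) = (0.7660, 0.6428).
Slope in that direction = a·(0.7660) + b·(0.6428) = 0.70015.
Apparent dip = arctan|0.70015| = 35.0° (true dip is 43.0°, so apparent ≤ true as expected).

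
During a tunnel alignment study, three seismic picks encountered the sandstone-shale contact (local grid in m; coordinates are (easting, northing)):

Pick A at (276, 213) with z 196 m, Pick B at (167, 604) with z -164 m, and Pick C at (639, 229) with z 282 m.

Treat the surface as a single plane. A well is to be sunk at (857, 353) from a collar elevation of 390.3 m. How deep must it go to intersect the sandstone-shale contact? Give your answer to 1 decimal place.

153.2 m

Let the plane be z = a·E + b·N + c.
Pick B−Pick A: −109a + 391b = −360;  Pick C−Pick A: 363a + 16b = 86.
Solving gives a = 0.27413, b = −0.84430.
Then c = 196 − a·276 − b·213 = 300.18.
At (857, 353): z_contact = 234.93 − 298.04 + 300.18 = 237.07 m.
Depth below ground = 390.3 − 237.07 = 153.2 m.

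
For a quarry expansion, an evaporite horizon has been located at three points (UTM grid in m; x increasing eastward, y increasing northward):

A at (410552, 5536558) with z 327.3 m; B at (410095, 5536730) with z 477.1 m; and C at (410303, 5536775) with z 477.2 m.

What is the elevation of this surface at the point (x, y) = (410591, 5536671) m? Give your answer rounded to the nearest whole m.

385 m

Let the plane be z = a·x + b·y + c.
B−A: −457a + 172b = 149.8;  C−A: −249a + 217b = 149.9.
Solving gives a = −0.11934115, b = 0.55384356.
Then c = 327.3 − a·410552 − b·5536558 = −3017063.94.
At (410591, 5536671): z = −49000.4 + 3066449.6 − 3017063.94 = 385.2 m.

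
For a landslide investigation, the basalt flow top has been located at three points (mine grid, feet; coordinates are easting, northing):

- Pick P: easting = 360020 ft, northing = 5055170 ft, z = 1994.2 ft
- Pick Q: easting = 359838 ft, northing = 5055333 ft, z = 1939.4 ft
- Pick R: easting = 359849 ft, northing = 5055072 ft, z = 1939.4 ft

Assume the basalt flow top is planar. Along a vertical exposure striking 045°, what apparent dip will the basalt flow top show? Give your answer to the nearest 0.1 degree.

13.0°

Let the plane be z = a·easting + b·northing + c.
Pick Q−Pick P: −182a + 163b = −54.8;  Pick R−Pick P: −171a − 98b = −54.8.
Solving gives a = 0.31291, b = 0.01319.
Unit vector along 045° is (sin 45°, cos 45°) = (0.7071, 0.7071).
Slope in that direction = a·(0.7071) + b·(0.7071) = 0.23059.
Apparent dip = arctan|0.23059| = 13.0° (true dip is 17.4°, so apparent ≤ true as expected).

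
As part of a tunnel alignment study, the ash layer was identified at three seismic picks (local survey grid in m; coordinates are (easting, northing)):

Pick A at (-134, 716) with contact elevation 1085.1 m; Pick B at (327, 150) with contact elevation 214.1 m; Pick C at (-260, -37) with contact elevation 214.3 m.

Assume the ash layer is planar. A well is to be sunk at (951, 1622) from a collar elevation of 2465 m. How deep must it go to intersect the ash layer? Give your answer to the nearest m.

Two edge vectors: Pick A→Pick B = (461, -566, -871), Pick A→Pick C = (-126, -753, -870.8).
Normal n = (Pick A→Pick B) × (Pick A→Pick C) = (-162990.2, 511184.8, -418449).
So ∂z/∂E = −n_x/n_z = −0.38951 and ∂z/∂N = −n_y/n_z = 1.22162.
Intercept c from Pick A: 1085.1 − 52.19 − 874.68 = 158.23.
At (951, 1622): z_contact = −370.4 + 1981.5 + 158.23 = 1769.3 m.
Depth below ground = 2465 − 1769.3 = 696 m.

696 m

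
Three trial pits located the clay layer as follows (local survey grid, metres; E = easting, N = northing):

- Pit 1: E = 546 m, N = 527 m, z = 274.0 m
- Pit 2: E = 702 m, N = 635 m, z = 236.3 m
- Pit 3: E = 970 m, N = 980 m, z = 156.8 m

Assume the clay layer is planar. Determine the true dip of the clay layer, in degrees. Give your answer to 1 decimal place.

11.3°

Let the plane be z = a·E + b·N + c.
Pit 2−Pit 1: 156a + 108b = −37.7;  Pit 3−Pit 1: 424a + 453b = −117.2.
Solving gives a = −0.17770, b = −0.09239.
Gradient magnitude |∇z| = √(a² + b²) = √(0.03158 + 0.00854) = 0.20029.
True dip = arctan(0.20029) = 11.3°, dipping toward ENE (azimuth ≈ 063°).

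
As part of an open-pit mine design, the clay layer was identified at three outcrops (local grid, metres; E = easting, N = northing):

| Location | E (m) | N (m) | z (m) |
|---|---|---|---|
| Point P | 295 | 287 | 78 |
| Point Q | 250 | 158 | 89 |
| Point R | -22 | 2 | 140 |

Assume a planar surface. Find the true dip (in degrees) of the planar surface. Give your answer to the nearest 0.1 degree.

9.9°

Let the plane be z = a·E + b·N + c.
Point Q−Point P: −45a − 129b = 11;  Point R−Point P: −317a − 285b = 62.
Solving gives a = −0.17326, b = −0.02483.
Gradient magnitude |∇z| = √(a² + b²) = √(0.03002 + 0.00062) = 0.17503.
True dip = arctan(0.17503) = 9.9°, dipping toward E (azimuth ≈ 082°).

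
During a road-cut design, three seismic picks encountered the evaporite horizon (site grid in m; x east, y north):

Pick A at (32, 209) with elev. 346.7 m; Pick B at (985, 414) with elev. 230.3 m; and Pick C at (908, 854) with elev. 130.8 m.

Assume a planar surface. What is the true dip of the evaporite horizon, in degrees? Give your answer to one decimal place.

14.0°

Two edge vectors: Pick A→Pick B = (953, 205, -116.4), Pick A→Pick C = (876, 645, -215.9).
Normal n = (Pick A→Pick B) × (Pick A→Pick C) = (30818.5, 103786.3, 435105).
So ∂z/∂x = −n_x/n_z = −0.07083 and ∂z/∂y = −n_y/n_z = −0.23853.
Gradient magnitude |∇z| = √(a² + b²) = √(0.00502 + 0.05690) = 0.24883.
True dip = arctan(0.24883) = 14.0°, dipping toward NNE (azimuth ≈ 017°).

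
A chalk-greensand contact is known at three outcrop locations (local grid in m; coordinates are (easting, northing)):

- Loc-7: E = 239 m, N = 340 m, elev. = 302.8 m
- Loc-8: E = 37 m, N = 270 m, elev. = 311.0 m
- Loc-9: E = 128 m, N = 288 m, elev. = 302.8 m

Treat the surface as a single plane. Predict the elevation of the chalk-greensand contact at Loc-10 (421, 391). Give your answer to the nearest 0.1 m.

Let the plane be z = a·E + b·N + c.
Loc-8−Loc-7: −202a − 70b = 8.2;  Loc-9−Loc-7: −111a − 52b = 0.
Solving gives a = −0.15596, b = 0.33292.
Then c = 302.8 − a·239 − b·340 = 226.88.
At (421, 391): z = −65.7 + 130.2 + 226.88 = 291.4 m.

291.4 m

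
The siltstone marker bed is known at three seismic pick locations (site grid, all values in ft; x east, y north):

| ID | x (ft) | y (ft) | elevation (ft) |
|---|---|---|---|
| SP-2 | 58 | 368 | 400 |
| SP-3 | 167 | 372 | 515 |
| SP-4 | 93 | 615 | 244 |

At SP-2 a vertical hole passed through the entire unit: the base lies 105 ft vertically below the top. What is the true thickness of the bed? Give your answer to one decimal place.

Two edge vectors: SP-2→SP-3 = (109, 4, 115), SP-2→SP-4 = (35, 247, -156).
Normal n = (SP-2→SP-3) × (SP-2→SP-4) = (-29029, 21029, 26783).
So ∂z/∂x = −n_x/n_z = 1.08386 and ∂z/∂y = −n_y/n_z = −0.78516.
|∇z| = √(a²+b²) = 1.33837, so dip δ = arctan(1.33837) = 53.23°.
True thickness = vertical thickness × cos δ = 105 × cos 53.23° = 62.8 ft.

62.8 ft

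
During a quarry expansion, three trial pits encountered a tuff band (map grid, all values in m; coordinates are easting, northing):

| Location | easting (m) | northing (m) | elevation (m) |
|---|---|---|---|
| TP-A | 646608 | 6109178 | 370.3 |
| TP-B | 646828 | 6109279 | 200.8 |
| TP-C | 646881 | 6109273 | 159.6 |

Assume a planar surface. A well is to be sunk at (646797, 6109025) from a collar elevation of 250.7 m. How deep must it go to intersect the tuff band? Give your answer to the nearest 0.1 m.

Let the plane be z = a·easting + b·northing + c.
TP-B−TP-A: 220a + 101b = −169.5;  TP-C−TP-A: 273a + 95b = −210.7.
Solving gives a = −0.775992807, b = 0.012063540.
Then c = 370.3 − a·646608 − b·6109178 = 428435.15.
At (646797, 6109025): z_contact = −501909.82 + 73696.47 + 428435.15 = 221.79 m.
Depth below ground = 250.7 − 221.79 = 28.9 m.

28.9 m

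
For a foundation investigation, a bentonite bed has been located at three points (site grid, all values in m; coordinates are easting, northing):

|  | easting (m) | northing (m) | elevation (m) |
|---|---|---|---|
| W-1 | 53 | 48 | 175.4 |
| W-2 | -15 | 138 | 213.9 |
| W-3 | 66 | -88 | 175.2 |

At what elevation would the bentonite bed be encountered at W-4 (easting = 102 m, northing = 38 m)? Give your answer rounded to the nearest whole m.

Let the plane be z = a·easting + b·northing + c.
W-2−W-1: −68a + 90b = 38.5;  W-3−W-1: 13a − 136b = −0.2.
Solving gives a = −0.64595, b = −0.06027.
Then c = 175.4 − a·53 − b·48 = 212.53.
At (102, 38): z = −65.9 − 2.3 + 212.53 = 144.4 m.

144 m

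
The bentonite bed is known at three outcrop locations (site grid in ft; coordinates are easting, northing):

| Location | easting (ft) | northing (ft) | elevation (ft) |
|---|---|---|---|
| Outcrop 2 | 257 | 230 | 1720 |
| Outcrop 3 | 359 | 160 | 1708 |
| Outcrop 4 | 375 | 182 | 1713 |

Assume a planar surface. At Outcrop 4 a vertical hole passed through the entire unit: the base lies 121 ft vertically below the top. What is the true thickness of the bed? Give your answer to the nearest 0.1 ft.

Two edge vectors: Outcrop 2→Outcrop 3 = (102, -70, -12), Outcrop 2→Outcrop 4 = (118, -48, -7).
Normal n = (Outcrop 2→Outcrop 3) × (Outcrop 2→Outcrop 4) = (-86, -702, 3364).
So ∂z/∂easting = −n_x/n_z = 0.02556 and ∂z/∂northing = −n_y/n_z = 0.20868.
|∇z| = √(a²+b²) = 0.21024, so dip δ = arctan(0.21024) = 11.87°.
True thickness = vertical thickness × cos δ = 121 × cos 11.87° = 118.4 ft.

118.4 ft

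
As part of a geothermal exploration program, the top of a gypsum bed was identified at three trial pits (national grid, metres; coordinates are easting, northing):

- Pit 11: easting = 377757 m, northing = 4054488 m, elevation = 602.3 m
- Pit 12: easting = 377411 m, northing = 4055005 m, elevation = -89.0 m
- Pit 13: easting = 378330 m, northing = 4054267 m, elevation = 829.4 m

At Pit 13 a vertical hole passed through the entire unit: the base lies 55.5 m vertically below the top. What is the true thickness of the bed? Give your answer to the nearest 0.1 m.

31.5 m

Let the plane be z = a·easting + b·northing + c.
Pit 12−Pit 11: −346a + 517b = −691.3;  Pit 13−Pit 11: 573a − 221b = 227.1.
Solving gives a = −0.16092, b = −1.44483.
|∇z| = √(a²+b²) = 1.45377, so dip δ = arctan(1.45377) = 55.48°.
True thickness = vertical thickness × cos δ = 55.5 × cos 55.48° = 31.5 m.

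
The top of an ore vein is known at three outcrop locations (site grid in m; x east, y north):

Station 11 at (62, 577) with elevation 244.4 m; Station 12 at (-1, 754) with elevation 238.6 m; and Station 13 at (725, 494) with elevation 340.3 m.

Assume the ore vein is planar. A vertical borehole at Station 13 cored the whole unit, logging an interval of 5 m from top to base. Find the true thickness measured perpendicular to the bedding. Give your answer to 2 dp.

Let the plane be z = a·x + b·y + c.
Station 12−Station 11: −63a + 177b = −5.8;  Station 13−Station 11: 663a − 83b = 95.9.
Solving gives a = 0.14710, b = 0.01959.
|∇z| = √(a²+b²) = 0.14840, so dip δ = arctan(0.14840) = 8.44°.
True thickness = vertical thickness × cos δ = 5 × cos 8.44° = 4.95 m.

4.95 m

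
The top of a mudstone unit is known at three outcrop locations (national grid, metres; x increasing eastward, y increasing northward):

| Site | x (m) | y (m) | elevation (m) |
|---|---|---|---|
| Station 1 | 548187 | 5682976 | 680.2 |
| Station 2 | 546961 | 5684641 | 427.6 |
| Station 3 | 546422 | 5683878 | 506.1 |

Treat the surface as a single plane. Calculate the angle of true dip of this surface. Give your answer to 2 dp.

7.48°

Let the plane be z = a·x + b·y + c.
Station 2−Station 1: −1226a + 1665b = −252.6;  Station 3−Station 1: −1765a + 902b = −174.1.
Solving gives a = 0.03384, b = −0.12679.
Gradient magnitude |∇z| = √(a² + b²) = √(0.00115 + 0.01608) = 0.13123.
True dip = arctan(0.13123) = 7.48°, dipping toward NNW (azimuth ≈ 345°).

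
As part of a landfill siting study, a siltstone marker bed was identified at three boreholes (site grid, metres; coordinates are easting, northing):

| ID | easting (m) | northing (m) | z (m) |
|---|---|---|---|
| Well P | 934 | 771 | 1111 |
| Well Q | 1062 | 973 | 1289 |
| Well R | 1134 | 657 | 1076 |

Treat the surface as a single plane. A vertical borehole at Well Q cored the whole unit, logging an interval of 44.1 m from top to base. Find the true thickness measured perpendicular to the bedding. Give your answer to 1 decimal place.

Let the plane be z = a·easting + b·northing + c.
Well Q−Well P: 128a + 202b = 178;  Well R−Well P: 200a − 114b = −35.
Solving gives a = 0.24043, b = 0.72883.
|∇z| = √(a²+b²) = 0.76747, so dip δ = arctan(0.76747) = 37.51°.
True thickness = vertical thickness × cos δ = 44.1 × cos 37.51° = 35.0 m.

35.0 m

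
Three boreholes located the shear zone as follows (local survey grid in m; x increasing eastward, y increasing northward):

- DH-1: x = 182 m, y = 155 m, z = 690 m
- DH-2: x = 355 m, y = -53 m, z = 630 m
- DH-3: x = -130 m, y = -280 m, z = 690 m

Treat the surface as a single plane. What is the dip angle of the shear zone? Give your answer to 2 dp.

12.91°

Two edge vectors: DH-1→DH-2 = (173, -208, -60), DH-1→DH-3 = (-312, -435, 0).
Normal n = (DH-1→DH-2) × (DH-1→DH-3) = (-26100, 18720, -140151).
So ∂z/∂x = −n_x/n_z = −0.18623 and ∂z/∂y = −n_y/n_z = 0.13357.
Gradient magnitude |∇z| = √(a² + b²) = √(0.03468 + 0.01784) = 0.22918.
True dip = arctan(0.22918) = 12.91°, dipping toward SE (azimuth ≈ 126°).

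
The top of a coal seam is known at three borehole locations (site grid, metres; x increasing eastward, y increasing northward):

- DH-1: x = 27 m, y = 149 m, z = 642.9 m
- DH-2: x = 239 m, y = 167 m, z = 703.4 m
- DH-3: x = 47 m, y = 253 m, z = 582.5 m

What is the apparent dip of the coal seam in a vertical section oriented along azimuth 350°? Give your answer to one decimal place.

Let the plane be z = a·x + b·y + c.
DH-2−DH-1: 212a + 18b = 60.5;  DH-3−DH-1: 20a + 104b = −60.4.
Solving gives a = 0.34024, b = −0.64620.
Unit vector along 350° is (sin 350°, cos 350°) = (-0.1736, 0.9848).
Slope in that direction = a·(-0.1736) + b·(0.9848) = −0.69547.
Apparent dip = arctan|0.69547| = 34.8° (true dip is 36.1°, so apparent ≤ true as expected).

34.8°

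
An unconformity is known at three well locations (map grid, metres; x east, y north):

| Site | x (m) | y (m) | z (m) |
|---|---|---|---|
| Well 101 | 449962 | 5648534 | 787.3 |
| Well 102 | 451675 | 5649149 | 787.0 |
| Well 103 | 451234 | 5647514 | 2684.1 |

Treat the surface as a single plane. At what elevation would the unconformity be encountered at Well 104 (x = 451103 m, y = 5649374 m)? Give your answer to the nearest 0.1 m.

Let the plane be z = a·x + b·y + c.
Well 102−Well 101: 1713a + 615b = −0.3;  Well 103−Well 101: 1272a − 1020b = 1896.8.
Solving gives a = 0.461042719, b = −1.284660452.
Then c = 787.3 − a·449962 − b·5648534 = 7049783.84.
At (451103, 5649374): z = 207977.8 − 7257527.4 + 7049783.84 = 234.2 m.

234.2 m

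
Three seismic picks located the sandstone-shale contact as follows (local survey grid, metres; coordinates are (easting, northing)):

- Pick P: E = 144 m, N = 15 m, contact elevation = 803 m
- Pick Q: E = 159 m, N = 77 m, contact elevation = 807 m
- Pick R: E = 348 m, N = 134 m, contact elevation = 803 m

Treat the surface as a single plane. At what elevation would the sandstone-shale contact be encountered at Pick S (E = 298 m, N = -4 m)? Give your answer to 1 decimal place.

Let the plane be z = a·E + b·N + c.
Pick Q−Pick P: 15a + 62b = 4;  Pick R−Pick P: 204a + 119b = 0.
Solving gives a = −0.04382, b = 0.07512.
Then c = 803 − a·144 − b·15 = 808.18.
At (298, -4): z = −13.1 − 0.3 + 808.18 = 794.8 m.

794.8 m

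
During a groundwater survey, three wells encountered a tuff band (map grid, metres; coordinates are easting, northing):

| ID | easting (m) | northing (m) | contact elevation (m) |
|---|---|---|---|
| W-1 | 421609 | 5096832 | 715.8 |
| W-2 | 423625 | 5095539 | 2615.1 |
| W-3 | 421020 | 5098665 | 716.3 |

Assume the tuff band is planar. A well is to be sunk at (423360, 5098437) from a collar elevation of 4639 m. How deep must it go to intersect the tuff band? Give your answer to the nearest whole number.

Let the plane be z = a·easting + b·northing + c.
W-2−W-1: 2016a − 1293b = 1899.3;  W-3−W-1: −589a + 1833b = 0.5.
Solving gives a = 1.18689807, b = 0.38166010.
Then c = 715.8 − a·421609 − b·5096832 = −2444948.52.
At (423360, 5098437): z_contact = 502485.2 + 1945870.0 − 2444948.52 = 3406.6 m.
Depth below ground = 4639 − 3406.6 = 1232 m.

1232 m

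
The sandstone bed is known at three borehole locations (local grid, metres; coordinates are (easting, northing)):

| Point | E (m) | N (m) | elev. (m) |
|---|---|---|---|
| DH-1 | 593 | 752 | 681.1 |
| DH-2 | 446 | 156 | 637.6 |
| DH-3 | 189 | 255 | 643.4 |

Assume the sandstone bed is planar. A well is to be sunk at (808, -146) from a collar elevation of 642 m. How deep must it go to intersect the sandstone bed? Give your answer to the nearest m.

Let the plane be z = a·E + b·N + c.
DH-2−DH-1: −147a − 596b = −43.5;  DH-3−DH-1: −404a − 497b = −37.7.
Solving gives a = 0.00507, b = 0.07174.
Then c = 681.1 − a·593 − b·752 = 624.15.
At (808, -146): z_contact = 4.1 − 10.5 + 624.15 = 617.8 m.
Depth below ground = 642 − 617.8 = 24 m.

24 m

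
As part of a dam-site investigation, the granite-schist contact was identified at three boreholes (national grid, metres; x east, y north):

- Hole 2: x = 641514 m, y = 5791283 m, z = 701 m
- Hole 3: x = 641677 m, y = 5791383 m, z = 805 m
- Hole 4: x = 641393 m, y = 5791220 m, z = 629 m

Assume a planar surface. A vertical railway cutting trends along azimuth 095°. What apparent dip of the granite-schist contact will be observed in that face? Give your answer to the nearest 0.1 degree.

17.3°

Two edge vectors: Hole 2→Hole 3 = (163, 100, 104), Hole 2→Hole 4 = (-121, -63, -72).
Normal n = (Hole 2→Hole 3) × (Hole 2→Hole 4) = (-648, -848, 1831).
So ∂z/∂x = −n_x/n_z = 0.35390 and ∂z/∂y = −n_y/n_z = 0.46313.
Unit vector along 095° is (sin 95°, cos 95°) = (0.9962, -0.0872).
Slope in that direction = a·(0.9962) + b·(-0.0872) = 0.31219.
Apparent dip = arctan|0.31219| = 17.3° (true dip is 30.2°, so apparent ≤ true as expected).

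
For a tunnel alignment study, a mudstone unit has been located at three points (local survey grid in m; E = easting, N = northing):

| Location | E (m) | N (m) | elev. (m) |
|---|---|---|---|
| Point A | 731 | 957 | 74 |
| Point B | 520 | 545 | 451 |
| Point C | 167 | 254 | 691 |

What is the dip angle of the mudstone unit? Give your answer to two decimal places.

Let the plane be z = a·E + b·N + c.
Point B−Point A: −211a − 412b = 377;  Point C−Point A: −564a − 703b = 617.
Solving gives a = 0.12884, b = −0.98103.
Gradient magnitude |∇z| = √(a² + b²) = √(0.01660 + 0.96242) = 0.98946.
True dip = arctan(0.98946) = 44.70°, dipping toward N (azimuth ≈ 353°).

44.70°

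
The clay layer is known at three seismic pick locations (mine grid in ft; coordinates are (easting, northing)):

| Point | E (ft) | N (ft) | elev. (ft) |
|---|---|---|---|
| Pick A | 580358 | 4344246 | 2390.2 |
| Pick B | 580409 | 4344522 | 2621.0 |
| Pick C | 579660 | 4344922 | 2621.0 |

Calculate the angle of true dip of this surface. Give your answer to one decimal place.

40.8°

Let the plane be z = a·E + b·N + c.
Pick B−Pick A: 51a + 276b = 230.8;  Pick C−Pick A: −698a + 676b = 230.8.
Solving gives a = 0.40647, b = 0.76112.
Gradient magnitude |∇z| = √(a² + b²) = √(0.16522 + 0.57931) = 0.86286.
True dip = arctan(0.86286) = 40.8°, dipping toward SSW (azimuth ≈ 208°).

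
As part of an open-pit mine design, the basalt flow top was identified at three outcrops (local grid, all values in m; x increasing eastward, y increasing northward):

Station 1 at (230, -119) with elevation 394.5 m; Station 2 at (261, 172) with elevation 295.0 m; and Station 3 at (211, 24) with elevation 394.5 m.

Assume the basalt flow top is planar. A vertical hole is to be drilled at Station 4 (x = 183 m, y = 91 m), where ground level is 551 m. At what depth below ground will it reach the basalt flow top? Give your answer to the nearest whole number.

129 m

Two edge vectors: Station 1→Station 2 = (31, 291, -99.5), Station 1→Station 3 = (-19, 143, 0).
Normal n = (Station 1→Station 2) × (Station 1→Station 3) = (14228.5, 1890.5, 9962).
So ∂z/∂x = −n_x/n_z = −1.42828 and ∂z/∂y = −n_y/n_z = −0.18977.
Intercept c from Station 1: 394.5 + 328.50 − 22.58 = 700.42.
At (183, 91): z_contact = −261.4 − 17.3 + 700.42 = 421.8 m.
Depth below ground = 551 − 421.8 = 129 m.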